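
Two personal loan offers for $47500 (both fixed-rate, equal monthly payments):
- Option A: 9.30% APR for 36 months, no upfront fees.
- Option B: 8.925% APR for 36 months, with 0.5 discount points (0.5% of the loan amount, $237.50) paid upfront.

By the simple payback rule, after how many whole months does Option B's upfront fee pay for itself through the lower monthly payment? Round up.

Option A: monthly rate = 9.3%/12 = 0.0077500; payment = 47,500 × 0.0077500 / (1 − (1+0.0077500)^−36) = $1,517.13.
Option B: monthly rate = 8.925%/12 = 0.0074375; payment = 47,500 × 0.0074375 / (1 − (1+0.0074375)^−36) = $1,508.83.
Monthly savings = $1,517.13 − $1,508.83 = $8.30.
Break-even = $237.50 / $8.30 = 28.61 → 29 months.

29 months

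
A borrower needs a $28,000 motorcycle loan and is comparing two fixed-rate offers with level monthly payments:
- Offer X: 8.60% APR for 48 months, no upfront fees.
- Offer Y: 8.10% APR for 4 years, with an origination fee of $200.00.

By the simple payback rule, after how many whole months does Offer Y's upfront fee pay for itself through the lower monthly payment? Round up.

Offer X: at 8.60% the monthly rate is 0.0071667, so the payment is 28,000 × 0.0071667 / (1 − 1.0071667^−48) = $691.48.
Offer Y: at 8.10% the monthly rate is 0.0067500, so the payment is 28,000 × 0.0067500 / (1 − 1.0067500^−48) = $684.88.
Monthly savings = $691.48 − $684.88 = $6.60.
Break-even = $200.00 / $6.60 = 30.30 → 31 months.

31 months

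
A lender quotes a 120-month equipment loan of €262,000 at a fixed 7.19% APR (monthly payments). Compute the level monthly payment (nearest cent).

€3,067.76

At 7.19% the monthly rate is 0.0059917, so the payment is 262,000 × 0.0059917 / (1 − 1.0059917^−120) = €3,067.76.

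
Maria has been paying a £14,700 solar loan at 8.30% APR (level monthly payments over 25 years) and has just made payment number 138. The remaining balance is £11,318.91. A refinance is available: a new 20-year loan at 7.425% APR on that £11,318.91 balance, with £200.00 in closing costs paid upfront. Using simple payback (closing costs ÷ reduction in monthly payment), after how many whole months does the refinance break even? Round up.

8 months

Current payment = 14,700 × 8.3%/12 / (1 − (1+0.0069167)^−300) = £116.39.
Refinanced payment = 11,318.91 × 0.0061875 / (1 − (1+0.0061875)^−240) = £90.67.
Monthly savings = £116.39 − £90.67 = £25.72.
Break-even = £200.00 / £25.72 = 7.78 → 8 months.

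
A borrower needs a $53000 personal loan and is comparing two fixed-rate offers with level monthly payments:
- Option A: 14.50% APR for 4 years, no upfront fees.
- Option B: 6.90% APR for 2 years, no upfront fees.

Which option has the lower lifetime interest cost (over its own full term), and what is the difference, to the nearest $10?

Option A: monthly rate = 14.5%/12 = 0.0120833; payment = 53,000 × 0.0120833 / (1 − (1+0.0120833)^−48) = $1,461.63.
Total interest on Option A = 48 × $1,461.63 − $53,000 = $17,158.24.
Option B: monthly rate = 6.9%/12 = 0.0057500; payment = 53,000 × 0.0057500 / (1 − (1+0.0057500)^−24) = $2,370.54.
Total interest on Option B = 24 × $2,370.54 − $53,000 = $3,892.96.
Option B is lower by $13,265.28.

Option B by $13,270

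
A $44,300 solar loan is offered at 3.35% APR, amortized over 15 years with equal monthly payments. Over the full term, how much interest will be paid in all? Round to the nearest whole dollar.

$12,119

Monthly rate = 3.35%/12 = 0.0027917; payment = 44,300 × 0.0027917 / (1 − (1+0.0027917)^−180) = $313.44.
Total paid = 180 × $313.44 = $56,419.20; interest = $56,419.20 − $44,300 = $12,119.20.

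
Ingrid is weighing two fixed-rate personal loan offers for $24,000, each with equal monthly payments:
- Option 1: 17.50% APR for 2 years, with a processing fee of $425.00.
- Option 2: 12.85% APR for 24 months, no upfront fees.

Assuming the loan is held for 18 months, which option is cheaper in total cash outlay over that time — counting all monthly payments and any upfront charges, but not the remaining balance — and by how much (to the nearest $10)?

Option 1: monthly rate = 17.5%/12 = 0.0145833; payment = 24,000 × 0.0145833 / (1 − (1+0.0145833)^−24) = $1,192.39.
Option 2: monthly rate = 12.85%/12 = 0.0107083; payment = 24,000 × 0.0107083 / (1 − (1+0.0107083)^−24) = $1,139.31.
Over 18 months: Option 1 costs 18 × $1,192.39 + $425.00 = $21,888.02; Option 2 costs 18 × $1,139.31 = $20,507.58.
Option 2 is cheaper by $21,888.02 − $20,507.58 = $1,380.44.

Option 2 by $1,380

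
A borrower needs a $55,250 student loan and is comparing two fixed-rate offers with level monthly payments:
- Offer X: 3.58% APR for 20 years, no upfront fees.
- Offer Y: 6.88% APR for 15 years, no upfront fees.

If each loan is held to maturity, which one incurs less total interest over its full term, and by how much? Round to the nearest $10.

Offer X: at 3.58% the monthly rate is 0.0029833, so the payment is 55,250 × 0.0029833 / (1 − 1.0029833^−240) = $322.70.
Total interest on Offer X = 240 × $322.70 − $55,250 = $22,198.00.
Offer Y: at 6.88% the monthly rate is 0.0057333, so the payment is 55,250 × 0.0057333 / (1 − 1.0057333^−180) = $492.90.
Total interest on Offer Y = 180 × $492.90 − $55,250 = $33,472.00.
Offer X is lower by $11,274.00.

Offer X by $11,270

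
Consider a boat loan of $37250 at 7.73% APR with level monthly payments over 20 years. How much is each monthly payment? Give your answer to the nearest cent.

$305.34

Monthly rate = 7.73%/12 = 0.0064417; payment = 37,250 × 0.0064417 / (1 − (1+0.0064417)^−240) = $305.34.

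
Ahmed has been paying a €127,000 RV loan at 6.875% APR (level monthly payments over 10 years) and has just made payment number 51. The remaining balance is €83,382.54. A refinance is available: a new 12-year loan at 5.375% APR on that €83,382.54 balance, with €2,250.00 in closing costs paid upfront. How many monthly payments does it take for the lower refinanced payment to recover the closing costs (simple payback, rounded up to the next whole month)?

4 months

Current payment = 127,000 × 6.875%/12 / (1 − (1+0.0057292)^−120) = €1,466.41.
Refinanced payment = 83,382.54 × 0.0044792 / (1 − (1+0.0044792)^−144) = €786.98.
Monthly savings = €1,466.41 − €786.98 = €679.43.
Break-even = €2,250.00 / €679.43 = 3.31 → 4 months.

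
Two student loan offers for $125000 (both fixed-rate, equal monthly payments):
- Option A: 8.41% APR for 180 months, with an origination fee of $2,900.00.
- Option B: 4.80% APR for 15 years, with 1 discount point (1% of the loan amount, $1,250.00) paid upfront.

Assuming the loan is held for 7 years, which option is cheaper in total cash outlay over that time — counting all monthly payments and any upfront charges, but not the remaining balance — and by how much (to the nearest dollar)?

Option A: monthly rate = 8.41%/12 = 0.0070083; payment = 125,000 × 0.0070083 / (1 − (1+0.0070083)^−180) = $1,224.34.
Option B: at 4.80% the monthly rate is 0.0040000, so the payment is 125,000 × 0.0040000 / (1 − 1.0040000^−180) = $975.52.
Over 84 months: Option A costs 84 × $1,224.34 + $2,900.00 = $105,744.56; Option B costs 84 × $975.52 + $1,250.00 = $83,193.68.
Option B is cheaper by $105,744.56 − $83,193.68 = $22,550.88.

Option B by $22,551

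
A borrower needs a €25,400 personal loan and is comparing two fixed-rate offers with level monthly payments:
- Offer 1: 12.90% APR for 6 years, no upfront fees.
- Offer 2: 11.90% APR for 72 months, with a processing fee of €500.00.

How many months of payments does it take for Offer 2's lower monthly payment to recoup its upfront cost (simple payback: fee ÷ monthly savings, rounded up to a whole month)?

Offer 1: at 12.90% the monthly rate is 0.0107500, so the payment is 25,400 × 0.0107500 / (1 − 1.0107500^−72) = €508.54.
Offer 2: at 11.90% the monthly rate is 0.0099167, so the payment is 25,400 × 0.0099167 / (1 − 1.0099167^−72) = €495.26.
Monthly savings = €508.54 − €495.26 = €13.28.
Break-even = €500.00 / €13.28 = 37.65 → 38 months.

38 months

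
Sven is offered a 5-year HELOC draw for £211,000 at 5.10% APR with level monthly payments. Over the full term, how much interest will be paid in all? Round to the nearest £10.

Monthly rate = 5.1%/12 = 0.0042500; payment = 211,000 × 0.0042500 / (1 − (1+0.0042500)^−60) = £3,991.50.
Total paid = 60 × £3,991.50 = £239,490.00; interest = £239,490.00 − £211,000 = £28,490.00.

£28,490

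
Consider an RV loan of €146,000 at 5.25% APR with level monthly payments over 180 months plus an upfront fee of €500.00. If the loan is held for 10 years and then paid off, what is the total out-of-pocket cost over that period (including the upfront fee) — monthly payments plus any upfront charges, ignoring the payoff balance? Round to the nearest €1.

€141,339

At 5.25% the monthly rate is 0.0043750, so the payment is 146,000 × 0.0043750 / (1 − 1.0043750^−180) = €1,173.66.
Total outlay = 120 × €1,173.66 + €500.00 = €141,339.20.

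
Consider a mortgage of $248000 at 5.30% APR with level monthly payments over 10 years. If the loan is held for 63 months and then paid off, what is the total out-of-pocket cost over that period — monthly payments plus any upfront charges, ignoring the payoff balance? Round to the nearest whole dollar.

At 5.30% the monthly rate is 0.0044167, so the payment is 248,000 × 0.0044167 / (1 − 1.0044167^−120) = $2,666.94.
Total outlay = 63 × $2,666.94 = $168,017.22.

$168,017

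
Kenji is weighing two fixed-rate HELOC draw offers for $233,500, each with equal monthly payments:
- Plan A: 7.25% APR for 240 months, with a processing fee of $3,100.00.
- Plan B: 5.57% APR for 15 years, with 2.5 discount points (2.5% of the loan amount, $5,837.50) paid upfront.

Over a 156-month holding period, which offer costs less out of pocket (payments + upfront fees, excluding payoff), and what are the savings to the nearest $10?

Plan A by $13,820

Plan A: at 7.25% the monthly rate is 0.0060417, so the payment is 233,500 × 0.0060417 / (1 − 1.0060417^−240) = $1,845.53.
Plan B: monthly rate = 5.57%/12 = 0.0046417; payment = 233,500 × 0.0046417 / (1 − (1+0.0046417)^−180) = $1,916.57.
Over 156 months: Plan A costs 156 × $1,845.53 + $3,100.00 = $291,002.68; Plan B costs 156 × $1,916.57 + $5,837.50 = $304,822.42.
Plan A is cheaper by $304,822.42 − $291,002.68 = $13,819.74.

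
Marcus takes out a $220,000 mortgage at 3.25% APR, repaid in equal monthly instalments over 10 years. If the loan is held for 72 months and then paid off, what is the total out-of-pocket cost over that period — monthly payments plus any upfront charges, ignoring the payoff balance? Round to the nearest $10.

Monthly rate = 3.25%/12 = 0.0027083; payment = 220,000 × 0.0027083 / (1 − (1+0.0027083)^−120) = $2,149.82.
Total outlay = 72 × $2,149.82 = $154,787.04.

$154,790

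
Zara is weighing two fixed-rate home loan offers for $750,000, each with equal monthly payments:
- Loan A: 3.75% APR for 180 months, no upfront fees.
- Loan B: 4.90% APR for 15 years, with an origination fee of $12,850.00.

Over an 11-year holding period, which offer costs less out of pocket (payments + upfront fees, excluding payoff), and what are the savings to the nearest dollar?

Loan A by $70,638

Loan A: at 3.75% the monthly rate is 0.0031250, so the payment is 750,000 × 0.0031250 / (1 − 1.0031250^−180) = $5,454.17.
Loan B: at 4.90% the monthly rate is 0.0040833, so the payment is 750,000 × 0.0040833 / (1 − 1.0040833^−180) = $5,891.96.
Over 132 months: Loan A costs 132 × $5,454.17 = $719,950.44; Loan B costs 132 × $5,891.96 + $12,850.00 = $790,588.72.
Loan A is cheaper by $790,588.72 − $719,950.44 = $70,638.28.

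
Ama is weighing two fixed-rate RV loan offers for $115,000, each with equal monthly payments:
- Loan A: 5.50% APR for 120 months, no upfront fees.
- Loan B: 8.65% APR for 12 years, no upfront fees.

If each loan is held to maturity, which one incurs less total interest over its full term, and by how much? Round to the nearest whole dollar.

Loan A: at 5.50% the monthly rate is 0.0045833, so the payment is 115,000 × 0.0045833 / (1 − 1.0045833^−120) = $1,248.05.
Total interest on Loan A = 120 × $1,248.05 − $115,000 = $34,766.00.
Loan B: at 8.65% the monthly rate is 0.0072083, so the payment is 115,000 × 0.0072083 / (1 − 1.0072083^−144) = $1,286.17.
Total interest on Loan B = 144 × $1,286.17 − $115,000 = $70,208.48.
Loan A is lower by $35,442.48.

Loan A by $35,442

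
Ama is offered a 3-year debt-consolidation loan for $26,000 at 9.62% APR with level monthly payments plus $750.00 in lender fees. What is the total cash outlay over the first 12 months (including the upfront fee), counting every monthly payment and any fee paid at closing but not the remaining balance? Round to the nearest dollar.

Monthly rate = 9.62%/12 = 0.0080167; payment = 26,000 × 0.0080167 / (1 − (1+0.0080167)^−36) = $834.32.
Total outlay = 12 × $834.32 + $750.00 = $10,761.84.

$10,762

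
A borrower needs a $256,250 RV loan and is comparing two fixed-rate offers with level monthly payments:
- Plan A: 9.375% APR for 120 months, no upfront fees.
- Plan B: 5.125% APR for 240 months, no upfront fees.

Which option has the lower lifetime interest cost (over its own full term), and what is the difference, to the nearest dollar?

Plan A: monthly rate = 9.375%/12 = 0.0078125; payment = 256,250 × 0.0078125 / (1 − (1+0.0078125)^−120) = $3,298.30.
Total interest on Plan A = 120 × $3,298.30 − $256,250 = $139,546.00.
Plan B: monthly rate = 5.125%/12 = 0.0042708; payment = 256,250 × 0.0042708 / (1 − (1+0.0042708)^−240) = $1,708.88.
Total interest on Plan B = 240 × $1,708.88 − $256,250 = $153,881.20.
Plan A is lower by $14,335.20.

Plan A by $14,335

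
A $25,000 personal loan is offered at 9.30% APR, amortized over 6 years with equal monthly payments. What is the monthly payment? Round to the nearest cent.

At 9.30% the monthly rate is 0.0077500, so the payment is 25,000 × 0.0077500 / (1 − 1.0077500^−72) = $454.37.

$454.37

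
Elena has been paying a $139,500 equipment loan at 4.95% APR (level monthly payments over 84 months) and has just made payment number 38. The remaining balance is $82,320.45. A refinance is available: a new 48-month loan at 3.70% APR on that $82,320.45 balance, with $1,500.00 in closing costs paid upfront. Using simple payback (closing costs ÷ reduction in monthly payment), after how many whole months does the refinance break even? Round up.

13 months

Current payment = 139,500 × 4.95%/12 / (1 − (1+0.0041250)^−84) = $1,968.40.
Refinanced payment = 82,320.45 × 0.0030833 / (1 − (1+0.0030833)^−48) = $1,847.69.
Monthly savings = $1,968.40 − $1,847.69 = $120.71.
Break-even = $1,500.00 / $120.71 = 12.43 → 13 months.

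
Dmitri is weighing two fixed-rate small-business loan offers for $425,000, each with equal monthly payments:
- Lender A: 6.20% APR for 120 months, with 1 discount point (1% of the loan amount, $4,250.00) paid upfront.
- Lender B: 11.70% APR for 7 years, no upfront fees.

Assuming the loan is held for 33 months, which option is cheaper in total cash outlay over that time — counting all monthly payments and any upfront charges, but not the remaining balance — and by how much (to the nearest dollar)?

Lender A: monthly rate = 6.2%/12 = 0.0051667; payment = 425,000 × 0.0051667 / (1 − (1+0.0051667)^−120) = $4,761.17.
Lender B: at 11.70% the monthly rate is 0.0097500, so the payment is 425,000 × 0.0097500 / (1 − 1.0097500^−84) = $7,434.40.
Over 33 months: Lender A costs 33 × $4,761.17 + $4,250.00 = $161,368.61; Lender B costs 33 × $7,434.40 = $245,335.20.
Lender A is cheaper by $245,335.20 − $161,368.61 = $83,966.59.

Lender A by $83,967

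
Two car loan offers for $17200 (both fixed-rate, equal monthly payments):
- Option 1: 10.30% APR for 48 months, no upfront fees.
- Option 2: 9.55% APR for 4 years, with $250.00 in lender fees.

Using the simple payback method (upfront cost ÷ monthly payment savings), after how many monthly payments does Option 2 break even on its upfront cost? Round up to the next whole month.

41 months

Option 1: at 10.30% the monthly rate is 0.0085833, so the payment is 17,200 × 0.0085833 / (1 − 1.0085833^−48) = $438.72.
Option 2: at 9.55% the monthly rate is 0.0079583, so the payment is 17,200 × 0.0079583 / (1 − 1.0079583^−48) = $432.53.
Monthly savings = $438.72 − $432.53 = $6.19.
Break-even = $250.00 / $6.19 = 40.39 → 41 months.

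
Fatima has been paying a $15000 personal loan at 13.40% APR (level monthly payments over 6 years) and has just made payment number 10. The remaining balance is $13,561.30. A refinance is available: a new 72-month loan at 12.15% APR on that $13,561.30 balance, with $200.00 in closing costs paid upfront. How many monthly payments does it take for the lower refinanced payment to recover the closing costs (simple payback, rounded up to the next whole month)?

Current payment = 15,000 × 13.4%/12 / (1 − (1+0.0111667)^−72) = $304.29.
Refinanced payment = 13,561.30 × 0.0101250 / (1 − (1+0.0101250)^−72) = $266.19.
Monthly savings = $304.29 − $266.19 = $38.10.
Break-even = $200.00 / $38.10 = 5.25 → 6 months.

6 months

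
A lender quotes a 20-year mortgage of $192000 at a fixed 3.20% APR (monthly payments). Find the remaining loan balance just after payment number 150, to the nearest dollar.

With monthly rate i = 3.2%/12 = 0.0026667, the balance after k of n payments is P · [(1+i)^n − (1+i)^k] / [(1+i)^n − 1].
(1+0.0026667)^240 = 1.89486611 and (1+0.0026667)^150 = 1.49103068, so the balance is 192,000 × (1.89486611 − 1.49103068) / (1.89486611 − 1) = $86,645.81.

$86,646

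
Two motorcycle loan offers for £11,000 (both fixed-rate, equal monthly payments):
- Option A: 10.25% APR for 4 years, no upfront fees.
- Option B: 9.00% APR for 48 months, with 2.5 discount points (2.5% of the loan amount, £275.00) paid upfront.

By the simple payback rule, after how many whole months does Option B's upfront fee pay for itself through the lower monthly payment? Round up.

Option A: monthly rate = 10.25%/12 = 0.0085417; payment = 11,000 × 0.0085417 / (1 − (1+0.0085417)^−48) = £280.31.
Option B: monthly rate = 9%/12 = 0.0075000; payment = 11,000 × 0.0075000 / (1 − (1+0.0075000)^−48) = £273.74.
Monthly savings = £280.31 − £273.74 = £6.57.
Break-even = £275.00 / £6.57 = 41.86 → 42 months.

42 months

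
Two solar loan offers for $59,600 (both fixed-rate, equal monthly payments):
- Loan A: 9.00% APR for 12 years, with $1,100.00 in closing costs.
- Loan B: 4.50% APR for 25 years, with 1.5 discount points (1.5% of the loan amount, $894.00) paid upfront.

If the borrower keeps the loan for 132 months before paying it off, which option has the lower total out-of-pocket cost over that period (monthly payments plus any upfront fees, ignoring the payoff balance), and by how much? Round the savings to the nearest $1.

Loan B by $46,009

Loan A: monthly rate = 9%/12 = 0.0075000; payment = 59,600 × 0.0075000 / (1 − (1+0.0075000)^−144) = $678.27.
Loan B: at 4.50% the monthly rate is 0.0037500, so the payment is 59,600 × 0.0037500 / (1 − 1.0037500^−300) = $331.28.
Over 132 months: Loan A costs 132 × $678.27 + $1,100.00 = $90,631.64; Loan B costs 132 × $331.28 + $894.00 = $44,622.96.
Loan B is cheaper by $90,631.64 − $44,622.96 = $46,008.68.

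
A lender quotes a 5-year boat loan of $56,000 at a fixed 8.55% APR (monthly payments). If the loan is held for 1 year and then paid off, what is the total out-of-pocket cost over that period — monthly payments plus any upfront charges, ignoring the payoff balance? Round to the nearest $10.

At 8.55% the monthly rate is 0.0071250, so the payment is 56,000 × 0.0071250 / (1 − 1.0071250^−60) = $1,150.28.
Total outlay = 12 × $1,150.28 = $13,803.36.

$13,800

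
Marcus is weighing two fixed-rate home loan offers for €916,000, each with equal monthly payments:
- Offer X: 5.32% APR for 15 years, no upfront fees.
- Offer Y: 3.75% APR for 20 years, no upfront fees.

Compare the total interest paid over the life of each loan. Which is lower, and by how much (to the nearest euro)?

Offer X: monthly rate = 5.32%/12 = 0.0044333; payment = 916,000 × 0.0044333 / (1 − (1+0.0044333)^−180) = €7,397.28.
Total interest on Offer X = 180 × €7,397.28 − €916,000 = €415,510.40.
Offer Y: at 3.75% the monthly rate is 0.0031250, so the payment is 916,000 × 0.0031250 / (1 − 1.0031250^−240) = €5,430.86.
Total interest on Offer Y = 240 × €5,430.86 − €916,000 = €387,406.40.
Offer Y is lower by €28,104.00.

Offer Y by €28,104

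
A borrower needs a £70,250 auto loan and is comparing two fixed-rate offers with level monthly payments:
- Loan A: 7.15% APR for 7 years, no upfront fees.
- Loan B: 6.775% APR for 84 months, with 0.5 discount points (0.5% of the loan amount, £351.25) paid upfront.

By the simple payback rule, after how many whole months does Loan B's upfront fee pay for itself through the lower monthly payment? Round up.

28 months

Loan A: monthly rate = 7.15%/12 = 0.0059583; payment = 70,250 × 0.0059583 / (1 − (1+0.0059583)^−84) = £1,065.42.
Loan B: monthly rate = 6.775%/12 = 0.0056458; payment = 70,250 × 0.0056458 / (1 − (1+0.0056458)^−84) = £1,052.55.
Monthly savings = £1,065.42 − £1,052.55 = £12.87.
Break-even = £351.25 / £12.87 = 27.29 → 28 months.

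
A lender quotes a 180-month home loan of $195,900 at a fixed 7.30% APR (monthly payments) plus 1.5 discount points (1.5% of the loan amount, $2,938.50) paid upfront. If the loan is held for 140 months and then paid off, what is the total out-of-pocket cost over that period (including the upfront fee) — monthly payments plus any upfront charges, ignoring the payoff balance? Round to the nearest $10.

$254,070

At 7.30% the monthly rate is 0.0060833, so the payment is 195,900 × 0.0060833 / (1 − 1.0060833^−180) = $1,793.82.
Total outlay = 140 × $1,793.82 + $2,938.50 = $254,073.30.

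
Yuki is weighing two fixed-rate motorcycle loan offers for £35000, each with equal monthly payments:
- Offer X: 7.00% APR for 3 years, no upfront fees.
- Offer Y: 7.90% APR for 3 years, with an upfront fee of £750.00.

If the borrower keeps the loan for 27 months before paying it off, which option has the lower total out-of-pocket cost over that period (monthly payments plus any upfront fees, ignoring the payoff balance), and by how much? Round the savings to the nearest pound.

Offer X by £1,140

Offer X: monthly rate = 7%/12 = 0.0058333; payment = 35,000 × 0.0058333 / (1 − (1+0.0058333)^−36) = £1,080.70.
Offer Y: at 7.90% the monthly rate is 0.0065833, so the payment is 35,000 × 0.0065833 / (1 − 1.0065833^−36) = £1,095.16.
Over 27 months: Offer X costs 27 × £1,080.70 = £29,178.90; Offer Y costs 27 × £1,095.16 + £750.00 = £30,319.32.
Offer X is cheaper by £30,319.32 − £29,178.90 = £1,140.42.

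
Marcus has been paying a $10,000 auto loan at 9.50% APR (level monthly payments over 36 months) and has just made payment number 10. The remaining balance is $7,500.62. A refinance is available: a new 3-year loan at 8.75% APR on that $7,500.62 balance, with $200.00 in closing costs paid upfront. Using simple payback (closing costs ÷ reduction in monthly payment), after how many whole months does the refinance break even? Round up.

Current payment = 10,000 × 9.5%/12 / (1 − (1+0.0079167)^−36) = $320.33.
Refinanced payment = 7,500.62 × 0.0072917 / (1 − (1+0.0072917)^−36) = $237.65.
Monthly savings = $320.33 − $237.65 = $82.68.
Break-even = $200.00 / $82.68 = 2.42 → 3 months.

3 months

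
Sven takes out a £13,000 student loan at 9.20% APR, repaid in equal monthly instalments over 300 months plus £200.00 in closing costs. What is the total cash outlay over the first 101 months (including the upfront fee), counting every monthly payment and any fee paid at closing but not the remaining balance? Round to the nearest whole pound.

At 9.20% the monthly rate is 0.0076667, so the payment is 13,000 × 0.0076667 / (1 − 1.0076667^−300) = £110.88.
Total outlay = 101 × £110.88 + £200.00 = £11,398.88.

£11,399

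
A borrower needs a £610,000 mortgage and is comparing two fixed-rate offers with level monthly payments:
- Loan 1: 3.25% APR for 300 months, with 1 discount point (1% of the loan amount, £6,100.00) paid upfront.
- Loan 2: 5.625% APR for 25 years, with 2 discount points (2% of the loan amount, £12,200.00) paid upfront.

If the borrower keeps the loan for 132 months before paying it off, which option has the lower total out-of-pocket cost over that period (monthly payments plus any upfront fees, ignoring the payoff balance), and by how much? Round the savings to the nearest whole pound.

Loan 1: monthly rate = 3.25%/12 = 0.0027083; payment = 610,000 × 0.0027083 / (1 − (1+0.0027083)^−300) = £2,972.63.
Loan 2: at 5.625% the monthly rate is 0.0046875, so the payment is 610,000 × 0.0046875 / (1 − 1.0046875^−300) = £3,791.61.
Over 132 months: Loan 1 costs 132 × £2,972.63 + £6,100.00 = £398,487.16; Loan 2 costs 132 × £3,791.61 + £12,200.00 = £512,692.52.
Loan 1 is cheaper by £512,692.52 − £398,487.16 = £114,205.36.

Loan 1 by £114,205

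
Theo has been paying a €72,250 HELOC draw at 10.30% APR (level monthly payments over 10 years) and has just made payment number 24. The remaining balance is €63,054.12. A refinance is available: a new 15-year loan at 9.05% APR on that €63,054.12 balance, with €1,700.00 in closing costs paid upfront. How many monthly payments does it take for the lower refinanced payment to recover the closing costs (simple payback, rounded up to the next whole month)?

6 months

Current payment = 72,250 × 10.3%/12 / (1 − (1+0.0085833)^−120) = €966.83.
Refinanced payment = 63,054.12 × 0.0075417 / (1 − (1+0.0075417)^−180) = €641.41.
Monthly savings = €966.83 − €641.41 = €325.42.
Break-even = €1,700.00 / €325.42 = 5.22 → 6 months.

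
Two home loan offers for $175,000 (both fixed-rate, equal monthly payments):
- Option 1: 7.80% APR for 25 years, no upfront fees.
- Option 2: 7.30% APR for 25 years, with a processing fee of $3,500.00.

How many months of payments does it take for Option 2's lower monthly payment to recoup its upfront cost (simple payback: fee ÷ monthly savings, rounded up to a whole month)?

62 months

Option 1: monthly rate = 7.8%/12 = 0.0065000; payment = 175,000 × 0.0065000 / (1 − (1+0.0065000)^−300) = $1,327.58.
Option 2: at 7.30% the monthly rate is 0.0060833, so the payment is 175,000 × 0.0060833 / (1 − 1.0060833^−300) = $1,270.55.
Monthly savings = $1,327.58 − $1,270.55 = $57.03.
Break-even = $3,500.00 / $57.03 = 61.37 → 62 months.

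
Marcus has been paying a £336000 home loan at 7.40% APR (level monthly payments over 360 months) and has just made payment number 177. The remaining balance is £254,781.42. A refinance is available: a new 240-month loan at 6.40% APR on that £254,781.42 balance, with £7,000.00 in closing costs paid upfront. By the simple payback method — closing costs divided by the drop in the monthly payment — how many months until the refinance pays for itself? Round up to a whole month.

Current payment = 336,000 × 7.4%/12 / (1 − (1+0.0061667)^−360) = £2,326.40.
Refinanced payment = 254,781.42 × 0.0053333 / (1 − (1+0.0053333)^−240) = £1,884.61.
Monthly savings = £2,326.40 − £1,884.61 = £441.79.
Break-even = £7,000.00 / £441.79 = 15.84 → 16 months.

16 months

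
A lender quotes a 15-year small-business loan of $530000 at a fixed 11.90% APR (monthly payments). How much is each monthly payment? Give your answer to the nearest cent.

$6,326.83

At 11.90% the monthly rate is 0.0099167, so the payment is 530,000 × 0.0099167 / (1 − 1.0099167^−180) = $6,326.83.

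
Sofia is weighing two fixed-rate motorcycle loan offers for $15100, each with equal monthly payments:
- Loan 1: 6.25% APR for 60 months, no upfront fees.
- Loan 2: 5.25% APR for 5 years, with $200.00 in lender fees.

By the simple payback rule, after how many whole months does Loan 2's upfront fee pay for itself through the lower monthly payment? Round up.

Loan 1: at 6.25% the monthly rate is 0.0052083, so the payment is 15,100 × 0.0052083 / (1 − 1.0052083^−60) = $293.68.
Loan 2: monthly rate = 5.25%/12 = 0.0043750; payment = 15,100 × 0.0043750 / (1 − (1+0.0043750)^−60) = $286.69.
Monthly savings = $293.68 − $286.69 = $6.99.
Break-even = $200.00 / $6.99 = 28.61 → 29 months.

29 months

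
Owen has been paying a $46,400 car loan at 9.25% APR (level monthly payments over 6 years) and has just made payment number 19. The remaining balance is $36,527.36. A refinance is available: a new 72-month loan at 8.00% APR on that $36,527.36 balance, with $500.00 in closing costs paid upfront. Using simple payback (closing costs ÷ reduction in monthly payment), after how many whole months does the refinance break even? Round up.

Current payment = 46,400 × 9.25%/12 / (1 − (1+0.0077083)^−72) = $842.15.
Refinanced payment = 36,527.36 × 0.0066667 / (1 − (1+0.0066667)^−72) = $640.44.
Monthly savings = $842.15 − $640.44 = $201.71.
Break-even = $500.00 / $201.71 = 2.48 → 3 months.

3 months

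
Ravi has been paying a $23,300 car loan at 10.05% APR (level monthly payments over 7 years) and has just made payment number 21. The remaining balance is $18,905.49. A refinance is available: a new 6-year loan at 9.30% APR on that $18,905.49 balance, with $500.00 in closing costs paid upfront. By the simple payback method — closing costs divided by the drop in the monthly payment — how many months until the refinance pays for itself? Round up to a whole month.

12 months

Current payment = 23,300 × 10.05%/12 / (1 − (1+0.0083750)^−84) = $387.41.
Refinanced payment = 18,905.49 × 0.0077500 / (1 − (1+0.0077500)^−72) = $343.60.
Monthly savings = $387.41 − $343.60 = $43.81.
Break-even = $500.00 / $43.81 = 11.41 → 12 months.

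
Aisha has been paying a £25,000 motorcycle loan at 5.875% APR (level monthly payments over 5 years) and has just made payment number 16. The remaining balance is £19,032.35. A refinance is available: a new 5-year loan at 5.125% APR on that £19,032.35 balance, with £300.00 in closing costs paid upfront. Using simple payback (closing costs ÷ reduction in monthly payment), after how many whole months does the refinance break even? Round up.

3 months

Current payment = 25,000 × 5.875%/12 / (1 − (1+0.0048958)^−60) = £481.87.
Refinanced payment = 19,032.35 × 0.0042708 / (1 − (1+0.0042708)^−60) = £360.25.
Monthly savings = £481.87 − £360.25 = £121.62.
Break-even = £300.00 / £121.62 = 2.47 → 3 months.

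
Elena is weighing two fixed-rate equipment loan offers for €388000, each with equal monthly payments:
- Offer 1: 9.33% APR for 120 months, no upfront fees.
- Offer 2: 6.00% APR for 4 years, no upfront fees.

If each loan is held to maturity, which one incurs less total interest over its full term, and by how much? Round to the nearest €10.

Offer 1: monthly rate = 9.33%/12 = 0.0077750; payment = 388,000 × 0.0077750 / (1 − (1+0.0077750)^−120) = €4,984.58.
Total interest on Offer 1 = 120 × €4,984.58 − €388,000 = €210,149.60.
Offer 2: at 6.00% the monthly rate is 0.0050000, so the payment is 388,000 × 0.0050000 / (1 − 1.0050000^−48) = €9,112.19.
Total interest on Offer 2 = 48 × €9,112.19 − €388,000 = €49,385.12.
Offer 2 is lower by €160,764.48.

Offer 2 by €160,760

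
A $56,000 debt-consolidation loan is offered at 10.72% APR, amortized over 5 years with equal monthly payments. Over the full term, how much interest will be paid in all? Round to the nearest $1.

$16,586

Monthly rate = 10.72%/12 = 0.0089333; payment = 56,000 × 0.0089333 / (1 − (1+0.0089333)^−60) = $1,209.77.
Total paid = 60 × $1,209.77 = $72,586.20; interest = $72,586.20 − $56,000 = $16,586.20.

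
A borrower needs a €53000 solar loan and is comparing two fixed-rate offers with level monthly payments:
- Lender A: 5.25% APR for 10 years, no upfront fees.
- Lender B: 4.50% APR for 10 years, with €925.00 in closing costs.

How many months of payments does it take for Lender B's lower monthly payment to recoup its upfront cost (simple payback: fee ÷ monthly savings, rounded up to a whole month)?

48 months

Lender A: monthly rate = 5.25%/12 = 0.0043750; payment = 53,000 × 0.0043750 / (1 − (1+0.0043750)^−120) = €568.65.
Lender B: at 4.50% the monthly rate is 0.0037500, so the payment is 53,000 × 0.0037500 / (1 − 1.0037500^−120) = €549.28.
Monthly savings = €568.65 − €549.28 = €19.37.
Break-even = €925.00 / €19.37 = 47.75 → 48 months.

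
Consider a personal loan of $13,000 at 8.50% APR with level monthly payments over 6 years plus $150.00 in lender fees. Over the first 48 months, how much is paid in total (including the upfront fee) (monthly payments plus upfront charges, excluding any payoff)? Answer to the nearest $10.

Monthly rate = 8.5%/12 = 0.0070833; payment = 13,000 × 0.0070833 / (1 − (1+0.0070833)^−72) = $231.12.
Total outlay = 48 × $231.12 + $150.00 = $11,243.76.

$11,240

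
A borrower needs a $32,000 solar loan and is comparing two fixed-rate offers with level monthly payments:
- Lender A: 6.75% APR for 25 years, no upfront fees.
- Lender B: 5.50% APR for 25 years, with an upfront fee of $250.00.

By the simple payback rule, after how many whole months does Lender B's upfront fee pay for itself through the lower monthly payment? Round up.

Lender A: monthly rate = 6.75%/12 = 0.0056250; payment = 32,000 × 0.0056250 / (1 − (1+0.0056250)^−300) = $221.09.
Lender B: monthly rate = 5.5%/12 = 0.0045833; payment = 32,000 × 0.0045833 / (1 − (1+0.0045833)^−300) = $196.51.
Monthly savings = $221.09 − $196.51 = $24.58.
Break-even = $250.00 / $24.58 = 10.17 → 11 months.

11 months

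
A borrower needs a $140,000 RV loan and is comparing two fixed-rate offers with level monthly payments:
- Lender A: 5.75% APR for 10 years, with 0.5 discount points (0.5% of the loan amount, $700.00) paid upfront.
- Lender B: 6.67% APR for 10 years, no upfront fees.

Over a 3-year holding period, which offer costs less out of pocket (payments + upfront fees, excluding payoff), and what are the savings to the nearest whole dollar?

Lender A: at 5.75% the monthly rate is 0.0047917, so the payment is 140,000 × 0.0047917 / (1 − 1.0047917^−120) = $1,536.77.
Lender B: monthly rate = 6.67%/12 = 0.0055583; payment = 140,000 × 0.0055583 / (1 − (1+0.0055583)^−120) = $1,601.81.
Over 36 months: Lender A costs 36 × $1,536.77 + $700.00 = $56,023.72; Lender B costs 36 × $1,601.81 = $57,665.16.
Lender A is cheaper by $57,665.16 − $56,023.72 = $1,641.44.

Lender A by $1,641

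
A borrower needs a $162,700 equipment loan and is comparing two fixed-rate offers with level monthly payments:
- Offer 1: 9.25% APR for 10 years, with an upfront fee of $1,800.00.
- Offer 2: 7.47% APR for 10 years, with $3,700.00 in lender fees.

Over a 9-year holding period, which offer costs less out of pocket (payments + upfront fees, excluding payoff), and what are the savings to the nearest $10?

Offer 2 by $14,770

Offer 1: at 9.25% the monthly rate is 0.0077083, so the payment is 162,700 × 0.0077083 / (1 − 1.0077083^−120) = $2,083.09.
Offer 2: at 7.47% the monthly rate is 0.0062250, so the payment is 162,700 × 0.0062250 / (1 − 1.0062250^−120) = $1,928.73.
Over 108 months: Offer 1 costs 108 × $2,083.09 + $1,800.00 = $226,773.72; Offer 2 costs 108 × $1,928.73 + $3,700.00 = $212,002.84.
Offer 2 is cheaper by $226,773.72 − $212,002.84 = $14,770.88.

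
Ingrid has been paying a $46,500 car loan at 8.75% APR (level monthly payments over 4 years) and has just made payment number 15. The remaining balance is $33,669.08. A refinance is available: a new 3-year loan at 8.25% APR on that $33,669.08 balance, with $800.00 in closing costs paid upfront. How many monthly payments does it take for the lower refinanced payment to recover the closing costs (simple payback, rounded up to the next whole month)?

Current payment = 46,500 × 8.75%/12 / (1 − (1+0.0072917)^−48) = $1,151.64.
Refinanced payment = 33,669.08 × 0.0068750 / (1 − (1+0.0068750)^−36) = $1,058.95.
Monthly savings = $1,151.64 − $1,058.95 = $92.69.
Break-even = $800.00 / $92.69 = 8.63 → 9 months.

9 months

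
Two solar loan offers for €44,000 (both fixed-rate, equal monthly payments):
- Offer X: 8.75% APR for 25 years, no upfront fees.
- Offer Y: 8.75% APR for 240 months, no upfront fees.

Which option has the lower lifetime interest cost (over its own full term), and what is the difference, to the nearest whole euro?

Offer X: monthly rate = 8.75%/12 = 0.0072917; payment = 44,000 × 0.0072917 / (1 − (1+0.0072917)^−300) = €361.74.
Total interest on Offer X = 300 × €361.74 − €44,000 = €64,522.00.
Offer Y: monthly rate = 8.75%/12 = 0.0072917; payment = 44,000 × 0.0072917 / (1 − (1+0.0072917)^−240) = €388.83.
Total interest on Offer Y = 240 × €388.83 − €44,000 = €49,319.20.
Offer Y is lower by €15,202.80.

Offer Y by €15,203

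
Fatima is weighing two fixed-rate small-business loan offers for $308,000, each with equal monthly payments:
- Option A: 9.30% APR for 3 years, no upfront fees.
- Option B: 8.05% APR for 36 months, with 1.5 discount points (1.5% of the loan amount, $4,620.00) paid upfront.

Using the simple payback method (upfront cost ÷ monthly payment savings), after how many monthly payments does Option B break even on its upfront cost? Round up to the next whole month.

Option A: monthly rate = 9.3%/12 = 0.0077500; payment = 308,000 × 0.0077500 / (1 − (1+0.0077500)^−36) = $9,837.38.
Option B: at 8.05% the monthly rate is 0.0067083, so the payment is 308,000 × 0.0067083 / (1 − 1.0067083^−36) = $9,658.71.
Monthly savings = $9,837.38 − $9,658.71 = $178.67.
Break-even = $4,620.00 / $178.67 = 25.86 → 26 months.

26 months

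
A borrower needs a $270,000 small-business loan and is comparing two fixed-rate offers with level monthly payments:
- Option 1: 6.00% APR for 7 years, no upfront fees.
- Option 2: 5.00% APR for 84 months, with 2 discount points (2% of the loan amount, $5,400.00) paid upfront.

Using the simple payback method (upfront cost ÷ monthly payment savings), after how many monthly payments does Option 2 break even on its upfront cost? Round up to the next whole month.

43 months

Option 1: at 6.00% the monthly rate is 0.0050000, so the payment is 270,000 × 0.0050000 / (1 − 1.0050000^−84) = $3,944.31.
Option 2: monthly rate = 5%/12 = 0.0041667; payment = 270,000 × 0.0041667 / (1 − (1+0.0041667)^−84) = $3,816.16.
Monthly savings = $3,944.31 − $3,816.16 = $128.15.
Break-even = $5,400.00 / $128.15 = 42.14 → 43 months.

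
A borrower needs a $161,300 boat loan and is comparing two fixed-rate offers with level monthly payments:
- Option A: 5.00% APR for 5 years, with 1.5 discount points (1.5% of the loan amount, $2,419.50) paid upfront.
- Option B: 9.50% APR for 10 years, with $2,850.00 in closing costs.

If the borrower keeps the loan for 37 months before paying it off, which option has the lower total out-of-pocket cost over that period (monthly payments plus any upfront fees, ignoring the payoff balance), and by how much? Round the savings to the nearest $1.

Option B by $34,969

Option A: monthly rate = 5%/12 = 0.0041667; payment = 161,300 × 0.0041667 / (1 − (1+0.0041667)^−60) = $3,043.93.
Option B: at 9.50% the monthly rate is 0.0079167, so the payment is 161,300 × 0.0079167 / (1 − 1.0079167^−120) = $2,087.18.
Over 37 months: Option A costs 37 × $3,043.93 + $2,419.50 = $115,044.91; Option B costs 37 × $2,087.18 + $2,850.00 = $80,075.66.
Option B is cheaper by $115,044.91 − $80,075.66 = $34,969.25.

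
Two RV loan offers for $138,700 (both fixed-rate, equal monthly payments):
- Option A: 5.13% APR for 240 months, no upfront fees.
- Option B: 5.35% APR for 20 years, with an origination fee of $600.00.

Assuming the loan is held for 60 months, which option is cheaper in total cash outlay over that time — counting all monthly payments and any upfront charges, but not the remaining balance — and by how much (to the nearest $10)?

Option A by $1,620

Option A: monthly rate = 5.13%/12 = 0.0042750; payment = 138,700 × 0.0042750 / (1 − (1+0.0042750)^−240) = $925.35.
Option B: monthly rate = 5.35%/12 = 0.0044583; payment = 138,700 × 0.0044583 / (1 − (1+0.0044583)^−240) = $942.39.
Over 60 months: Option A costs 60 × $925.35 = $55,521.00; Option B costs 60 × $942.39 + $600.00 = $57,143.40.
Option A is cheaper by $57,143.40 − $55,521.00 = $1,622.40.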